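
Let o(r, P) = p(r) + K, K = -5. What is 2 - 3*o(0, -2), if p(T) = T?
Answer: 17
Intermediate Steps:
o(r, P) = -5 + r (o(r, P) = r - 5 = -5 + r)
2 - 3*o(0, -2) = 2 - 3*(-5 + 0) = 2 - 3*(-5) = 2 + 15 = 17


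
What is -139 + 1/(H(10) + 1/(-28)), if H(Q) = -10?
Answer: -39087/281 ≈ -139.10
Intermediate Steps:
-139 + 1/(H(10) + 1/(-28)) = -139 + 1/(-10 + 1/(-28)) = -139 + 1/(-10 - 1/28) = -139 + 1/(-281/28) = -139 - 28/281 = -39087/281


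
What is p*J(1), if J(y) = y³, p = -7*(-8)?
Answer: 56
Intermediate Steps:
p = 56
p*J(1) = 56*1³ = 56*1 = 56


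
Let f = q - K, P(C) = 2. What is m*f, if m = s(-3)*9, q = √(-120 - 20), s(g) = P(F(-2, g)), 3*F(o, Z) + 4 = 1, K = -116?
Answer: 2088 + 36*I*√35 ≈ 2088.0 + 212.98*I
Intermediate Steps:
F(o, Z) = -1 (F(o, Z) = -4/3 + (⅓)*1 = -4/3 + ⅓ = -1)
s(g) = 2
q = 2*I*√35 (q = √(-140) = 2*I*√35 ≈ 11.832*I)
f = 116 + 2*I*√35 (f = 2*I*√35 - 1*(-116) = 2*I*√35 + 116 = 116 + 2*I*√35 ≈ 116.0 + 11.832*I)
m = 18 (m = 2*9 = 18)
m*f = 18*(116 + 2*I*√35) = 2088 + 36*I*√35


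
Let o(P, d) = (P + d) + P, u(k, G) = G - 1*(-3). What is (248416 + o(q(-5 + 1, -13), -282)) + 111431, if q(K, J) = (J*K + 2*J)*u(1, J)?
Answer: 359045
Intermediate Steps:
u(k, G) = 3 + G (u(k, G) = G + 3 = 3 + G)
q(K, J) = (3 + J)*(2*J + J*K) (q(K, J) = (J*K + 2*J)*(3 + J) = (2*J + J*K)*(3 + J) = (3 + J)*(2*J + J*K))
o(P, d) = d + 2*P
(248416 + o(q(-5 + 1, -13), -282)) + 111431 = (248416 + (-282 + 2*(-13*(2 + (-5 + 1))*(3 - 13)))) + 111431 = (248416 + (-282 + 2*(-13*(2 - 4)*(-10)))) + 111431 = (248416 + (-282 + 2*(-13*(-2)*(-10)))) + 111431 = (248416 + (-282 + 2*(-260))) + 111431 = (248416 + (-282 - 520)) + 111431 = (248416 - 802) + 111431 = 247614 + 111431 = 359045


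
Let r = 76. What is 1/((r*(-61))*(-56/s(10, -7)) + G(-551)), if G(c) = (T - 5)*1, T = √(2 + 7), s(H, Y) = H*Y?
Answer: -5/18554 ≈ -0.00026948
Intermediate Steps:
T = 3 (T = √9 = 3)
G(c) = -2 (G(c) = (3 - 5)*1 = -2*1 = -2)
1/((r*(-61))*(-56/s(10, -7)) + G(-551)) = 1/((76*(-61))*(-56/(10*(-7))) - 2) = 1/(-(-259616)/(-70) - 2) = 1/(-(-259616)*(-1)/70 - 2) = 1/(-4636*⅘ - 2) = 1/(-18544/5 - 2) = 1/(-18554/5) = -5/18554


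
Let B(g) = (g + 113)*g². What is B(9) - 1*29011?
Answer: -19129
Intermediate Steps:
B(g) = g²*(113 + g) (B(g) = (113 + g)*g² = g²*(113 + g))
B(9) - 1*29011 = 9²*(113 + 9) - 1*29011 = 81*122 - 29011 = 9882 - 29011 = -19129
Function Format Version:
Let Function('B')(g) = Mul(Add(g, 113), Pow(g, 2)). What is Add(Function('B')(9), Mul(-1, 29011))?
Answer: -19129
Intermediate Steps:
Function('B')(g) = Mul(Pow(g, 2), Add(113, g)) (Function('B')(g) = Mul(Add(113, g), Pow(g, 2)) = Mul(Pow(g, 2), Add(113, g)))
Add(Function('B')(9), Mul(-1, 29011)) = Add(Mul(Pow(9, 2), Add(113, 9)), Mul(-1, 29011)) = Add(Mul(81, 122), -29011) = Add(9882, -29011) = -19129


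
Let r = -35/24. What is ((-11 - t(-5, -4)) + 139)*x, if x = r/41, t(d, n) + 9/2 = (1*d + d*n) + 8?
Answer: -2555/656 ≈ -3.8948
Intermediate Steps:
r = -35/24 (r = -35*1/24 = -35/24 ≈ -1.4583)
t(d, n) = 7/2 + d + d*n (t(d, n) = -9/2 + ((1*d + d*n) + 8) = -9/2 + ((d + d*n) + 8) = -9/2 + (8 + d + d*n) = 7/2 + d + d*n)
x = -35/984 (x = -35/24/41 = -35/24*1/41 = -35/984 ≈ -0.035569)
((-11 - t(-5, -4)) + 139)*x = ((-11 - (7/2 - 5 - 5*(-4))) + 139)*(-35/984) = ((-11 - (7/2 - 5 + 20)) + 139)*(-35/984) = ((-11 - 1*37/2) + 139)*(-35/984) = ((-11 - 37/2) + 139)*(-35/984) = (-59/2 + 139)*(-35/984) = (219/2)*(-35/984) = -2555/656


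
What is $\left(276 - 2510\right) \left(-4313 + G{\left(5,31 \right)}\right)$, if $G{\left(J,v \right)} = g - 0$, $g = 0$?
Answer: $9635242$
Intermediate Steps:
$G{\left(J,v \right)} = 0$ ($G{\left(J,v \right)} = 0 - 0 = 0 + 0 = 0$)
$\left(276 - 2510\right) \left(-4313 + G{\left(5,31 \right)}\right) = \left(276 - 2510\right) \left(-4313 + 0\right) = \left(-2234\right) \left(-4313\right) = 9635242$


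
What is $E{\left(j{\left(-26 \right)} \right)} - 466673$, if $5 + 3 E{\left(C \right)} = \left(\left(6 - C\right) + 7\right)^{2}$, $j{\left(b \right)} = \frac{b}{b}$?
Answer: $- \frac{1399880}{3} \approx -4.6663 \cdot 10^{5}$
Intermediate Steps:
$j{\left(b \right)} = 1$
$E{\left(C \right)} = - \frac{5}{3} + \frac{\left(13 - C\right)^{2}}{3}$ ($E{\left(C \right)} = - \frac{5}{3} + \frac{\left(\left(6 - C\right) + 7\right)^{2}}{3} = - \frac{5}{3} + \frac{\left(13 - C\right)^{2}}{3}$)
$E{\left(j{\left(-26 \right)} \right)} - 466673 = \left(- \frac{5}{3} + \frac{\left(-13 + 1\right)^{2}}{3}\right) - 466673 = \left(- \frac{5}{3} + \frac{\left(-12\right)^{2}}{3}\right) - 466673 = \left(- \frac{5}{3} + \frac{1}{3} \cdot 144\right) - 466673 = \left(- \frac{5}{3} + 48\right) - 466673 = \frac{139}{3} - 466673 = - \frac{1399880}{3}$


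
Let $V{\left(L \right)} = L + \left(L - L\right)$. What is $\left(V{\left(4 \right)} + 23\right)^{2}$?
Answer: $729$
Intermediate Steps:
$V{\left(L \right)} = L$ ($V{\left(L \right)} = L + 0 = L$)
$\left(V{\left(4 \right)} + 23\right)^{2} = \left(4 + 23\right)^{2} = 27^{2} = 729$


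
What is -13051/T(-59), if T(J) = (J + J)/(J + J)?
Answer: -13051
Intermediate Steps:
T(J) = 1 (T(J) = (2*J)/((2*J)) = (2*J)*(1/(2*J)) = 1)
-13051/T(-59) = -13051/1 = -13051*1 = -13051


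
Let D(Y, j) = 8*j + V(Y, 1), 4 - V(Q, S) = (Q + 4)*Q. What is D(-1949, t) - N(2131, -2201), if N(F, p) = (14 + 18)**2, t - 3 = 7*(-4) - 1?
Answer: -3792033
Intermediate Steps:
t = -26 (t = 3 + (7*(-4) - 1) = 3 + (-28 - 1) = 3 - 29 = -26)
V(Q, S) = 4 - Q*(4 + Q) (V(Q, S) = 4 - (Q + 4)*Q = 4 - (4 + Q)*Q = 4 - Q*(4 + Q))
N(F, p) = 1024 (N(F, p) = 32**2 = 1024)
D(Y, j) = 4 - Y**2 - 4*Y + 8*j (D(Y, j) = 8*j + (4 - Y**2 - 4*Y) = 4 - Y**2 - 4*Y + 8*j)
D(-1949, t) - N(2131, -2201) = (4 - 1*(-1949)**2 - 4*(-1949) + 8*(-26)) - 1*1024 = (4 - 1*3798601 + 7796 - 208) - 1024 = (4 - 3798601 + 7796 - 208) - 1024 = -3791009 - 1024 = -3792033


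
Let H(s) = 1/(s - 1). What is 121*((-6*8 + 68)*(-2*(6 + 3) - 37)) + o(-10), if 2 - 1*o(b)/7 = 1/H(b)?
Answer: -133009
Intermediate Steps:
H(s) = 1/(-1 + s)
o(b) = 21 - 7*b (o(b) = 14 - (-7 + 7*b) = 14 - 7*(-1 + b) = 14 + (7 - 7*b) = 21 - 7*b)
121*((-6*8 + 68)*(-2*(6 + 3) - 37)) + o(-10) = 121*((-6*8 + 68)*(-2*(6 + 3) - 37)) + (21 - 7*(-10)) = 121*((-48 + 68)*(-2*9 - 37)) + (21 + 70) = 121*(20*(-18 - 37)) + 91 = 121*(20*(-55)) + 91 = 121*(-1100) + 91 = -133100 + 91 = -133009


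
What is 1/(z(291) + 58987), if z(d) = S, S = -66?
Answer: 1/58921 ≈ 1.6972e-5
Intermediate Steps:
z(d) = -66
1/(z(291) + 58987) = 1/(-66 + 58987) = 1/58921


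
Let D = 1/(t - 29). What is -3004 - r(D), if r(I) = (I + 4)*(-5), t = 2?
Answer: -80573/27 ≈ -2984.2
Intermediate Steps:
D = -1/27 (D = 1/(2 - 29) = 1/(-27) = -1/27 ≈ -0.037037)
r(I) = -20 - 5*I (r(I) = (4 + I)*(-5) = -20 - 5*I)
-3004 - r(D) = -3004 - (-20 - 5*(-1/27)) = -3004 - (-20 + 5/27) = -3004 - 1*(-535/27) = -3004 + 535/27 = -80573/27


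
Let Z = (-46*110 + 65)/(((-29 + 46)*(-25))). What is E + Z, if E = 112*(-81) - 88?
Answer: -777601/85 ≈ -9148.3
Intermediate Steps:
Z = 999/85 (Z = (-5060 + 65)/((17*(-25))) = -4995/(-425) = -4995*(-1/425) = 999/85 ≈ 11.753)
E = -9160 (E = -9072 - 88 = -9160)
E + Z = -9160 + 999/85 = -777601/85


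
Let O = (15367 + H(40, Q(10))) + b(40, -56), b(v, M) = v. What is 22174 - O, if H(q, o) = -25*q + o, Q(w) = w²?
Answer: 7667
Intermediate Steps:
H(q, o) = o - 25*q
O = 14507 (O = (15367 + (10² - 25*40)) + 40 = (15367 + (100 - 1000)) + 40 = (15367 - 900) + 40 = 14467 + 40 = 14507)
22174 - O = 22174 - 1*14507 = 22174 - 14507 = 7667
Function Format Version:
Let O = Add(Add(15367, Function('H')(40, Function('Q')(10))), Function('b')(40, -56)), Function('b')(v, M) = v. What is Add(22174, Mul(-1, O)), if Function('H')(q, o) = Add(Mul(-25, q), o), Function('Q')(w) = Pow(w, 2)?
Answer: 7667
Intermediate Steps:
Function('H')(q, o) = Add(o, Mul(-25, q))
O = 14507 (O = Add(Add(15367, Add(Pow(10, 2), Mul(-25, 40))), 40) = Add(Add(15367, Add(100, -1000)), 40) = Add(Add(15367, -900), 40) = Add(14467, 40) = 14507)
Add(22174, Mul(-1, O)) = Add(22174, Mul(-1, 14507)) = Add(22174, -14507) = 7667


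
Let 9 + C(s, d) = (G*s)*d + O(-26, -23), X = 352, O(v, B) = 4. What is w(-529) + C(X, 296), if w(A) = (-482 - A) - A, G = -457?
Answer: -47615173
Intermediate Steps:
C(s, d) = -5 - 457*d*s (C(s, d) = -9 + ((-457*s)*d + 4) = -9 + (-457*d*s + 4) = -9 + (4 - 457*d*s) = -5 - 457*d*s)
w(A) = -482 - 2*A
w(-529) + C(X, 296) = (-482 - 2*(-529)) + (-5 - 457*296*352) = (-482 + 1058) + (-5 - 47615744) = 576 - 47615749 = -47615173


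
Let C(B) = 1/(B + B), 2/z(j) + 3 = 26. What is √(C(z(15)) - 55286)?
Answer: 3*I*√24569/2 ≈ 235.12*I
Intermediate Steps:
z(j) = 2/23 (z(j) = 2/(-3 + 26) = 2/23)
C(B) = 1/(2*B)
√(C(z(15)) - 55286) = √(1/(2*(2/23)) - 55286) = √((½)*(23/2) - 55286) = √(23/4 - 55286) = √(-221121/4) = 3*I*√24569/2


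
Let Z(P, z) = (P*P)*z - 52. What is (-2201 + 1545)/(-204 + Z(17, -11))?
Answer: 656/3435 ≈ 0.19098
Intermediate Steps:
Z(P, z) = -52 + z*P² (Z(P, z) = P²*z - 52 = z*P² - 52 = -52 + z*P²)
(-2201 + 1545)/(-204 + Z(17, -11)) = (-2201 + 1545)/(-204 + (-52 - 11*17²)) = -656/(-204 + (-52 - 11*289)) = -656/(-204 + (-52 - 3179)) = -656/(-204 - 3231) = -656/(-3435) = -656*(-1/3435) = 656/3435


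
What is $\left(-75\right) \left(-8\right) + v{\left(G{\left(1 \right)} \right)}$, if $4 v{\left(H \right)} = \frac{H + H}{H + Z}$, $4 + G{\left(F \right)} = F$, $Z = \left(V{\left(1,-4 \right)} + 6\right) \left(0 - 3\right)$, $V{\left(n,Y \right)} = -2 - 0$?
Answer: $\frac{6001}{10} \approx 600.1$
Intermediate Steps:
$V{\left(n,Y \right)} = -2$ ($V{\left(n,Y \right)} = -2 + 0 = -2$)
$Z = -12$ ($Z = \left(-2 + 6\right) \left(0 - 3\right) = 4 \left(-3\right) = -12$)
$G{\left(F \right)} = -4 + F$
$v{\left(H \right)} = \frac{H}{2 \left(-12 + H\right)}$ ($v{\left(H \right)} = \frac{\left(H + H\right) \frac{1}{H - 12}}{4} = \frac{2 H \frac{1}{-12 + H}}{4} = \frac{H}{2 \left(-12 + H\right)}$)
$\left(-75\right) \left(-8\right) + v{\left(G{\left(1 \right)} \right)} = \left(-75\right) \left(-8\right) + \frac{-4 + 1}{2 \left(-12 + \left(-4 + 1\right)\right)} = 600 + \frac{1}{2} \left(-3\right) \frac{1}{-12 - 3} = 600 + \frac{1}{2} \left(-3\right) \frac{1}{-15} = 600 + \frac{1}{2} \left(-3\right) \left(- \frac{1}{15}\right) = 600 + \frac{1}{10} = \frac{6001}{10}$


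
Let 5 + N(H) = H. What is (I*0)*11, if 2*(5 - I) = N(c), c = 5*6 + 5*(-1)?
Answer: 0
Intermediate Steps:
c = 25 (c = 30 - 5 = 25)
N(H) = -5 + H
I = -5 (I = 5 - (-5 + 25)/2 = 5 - 1/2*20 = 5 - 10 = -5)
(I*0)*11 = -5*0*11 = 0*11 = 0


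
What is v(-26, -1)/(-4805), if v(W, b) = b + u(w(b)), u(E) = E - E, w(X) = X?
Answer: 1/4805 ≈ 0.00020812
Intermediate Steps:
u(E) = 0
v(W, b) = b (v(W, b) = b + 0 = b)
v(-26, -1)/(-4805) = -1/(-4805) = -1*(-1/4805) = 1/4805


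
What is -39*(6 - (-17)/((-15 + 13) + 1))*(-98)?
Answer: -42042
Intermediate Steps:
-39*(6 - (-17)/((-15 + 13) + 1))*(-98) = -39*(6 - (-17)/(-2 + 1))*(-98) = -39*(6 - (-17)/(-1))*(-98) = -39*(6 - (-17)*(-1))*(-98) = -39*(6 - 1*17)*(-98) = -39*(6 - 17)*(-98) = -39*(-11)*(-98) = 429*(-98) = -42042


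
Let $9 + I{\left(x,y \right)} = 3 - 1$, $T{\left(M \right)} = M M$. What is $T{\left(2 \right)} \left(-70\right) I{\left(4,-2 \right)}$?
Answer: $1960$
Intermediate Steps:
$T{\left(M \right)} = M^{2}$
$I{\left(x,y \right)} = -7$ ($I{\left(x,y \right)} = -9 + \left(3 - 1\right) = -9 + 2 = -7$)
$T{\left(2 \right)} \left(-70\right) I{\left(4,-2 \right)} = 2^{2} \left(-70\right) \left(-7\right) = 4 \left(-70\right) \left(-7\right) = \left(-280\right) \left(-7\right) = 1960$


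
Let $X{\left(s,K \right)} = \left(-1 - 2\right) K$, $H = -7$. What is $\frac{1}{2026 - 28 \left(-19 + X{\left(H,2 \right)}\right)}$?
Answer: $\frac{1}{2726} \approx 0.00036684$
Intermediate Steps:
$X{\left(s,K \right)} = - 3 K$
$\frac{1}{2026 - 28 \left(-19 + X{\left(H,2 \right)}\right)} = \frac{1}{2026 - 28 \left(-19 - 6\right)} = \frac{1}{2026 - -700} = \frac{1}{2026 + 700} = \frac{1}{2726}$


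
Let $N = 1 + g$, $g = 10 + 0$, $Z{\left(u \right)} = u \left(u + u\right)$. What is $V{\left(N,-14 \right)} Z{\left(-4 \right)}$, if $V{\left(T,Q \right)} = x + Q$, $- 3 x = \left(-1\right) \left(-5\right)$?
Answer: $- \frac{1504}{3} \approx -501.33$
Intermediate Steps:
$Z{\left(u \right)} = 2 u^{2}$ ($Z{\left(u \right)} = u 2 u = 2 u^{2}$)
$g = 10$
$x = - \frac{5}{3}$ ($x = - \frac{\left(-1\right) \left(-5\right)}{3} = \left(- \frac{1}{3}\right) 5 = - \frac{5}{3} \approx -1.6667$)
$N = 11$ ($N = 1 + 10 = 11$)
$V{\left(T,Q \right)} = - \frac{5}{3} + Q$
$V{\left(N,-14 \right)} Z{\left(-4 \right)} = \left(- \frac{5}{3} - 14\right) 2 \left(-4\right)^{2} = - \frac{47 \cdot 2 \cdot 16}{3} = \left(- \frac{47}{3}\right) 32 = - \frac{1504}{3}$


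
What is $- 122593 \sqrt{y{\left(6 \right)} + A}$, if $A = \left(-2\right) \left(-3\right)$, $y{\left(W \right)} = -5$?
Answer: $-122593$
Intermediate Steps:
$A = 6$
$- 122593 \sqrt{y{\left(6 \right)} + A} = - 122593 \sqrt{-5 + 6} = - 122593 \sqrt{1} = \left(-122593\right) 1 = -122593$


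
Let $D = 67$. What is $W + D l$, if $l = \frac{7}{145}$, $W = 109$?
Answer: $\frac{16274}{145} \approx 112.23$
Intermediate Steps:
$l = \frac{7}{145}$ ($l = 7 \cdot \frac{1}{145} = \frac{7}{145} \approx 0.048276$)
$W + D l = 109 + 67 \cdot \frac{7}{145} = 109 + \frac{469}{145} = \frac{16274}{145}$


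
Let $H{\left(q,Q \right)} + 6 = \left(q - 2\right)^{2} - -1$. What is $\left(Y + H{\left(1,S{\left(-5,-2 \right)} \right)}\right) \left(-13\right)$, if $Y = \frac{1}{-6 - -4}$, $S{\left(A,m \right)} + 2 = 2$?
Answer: $\frac{117}{2} \approx 58.5$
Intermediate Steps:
$S{\left(A,m \right)} = 0$ ($S{\left(A,m \right)} = -2 + 2 = 0$)
$H{\left(q,Q \right)} = -5 + \left(-2 + q\right)^{2}$ ($H{\left(q,Q \right)} = -6 + \left(\left(q - 2\right)^{2} - -1\right) = -6 + \left(\left(-2 + q\right)^{2} + 1\right) = -6 + \left(1 + \left(-2 + q\right)^{2}\right) = -5 + \left(-2 + q\right)^{2}$)
$Y = - \frac{1}{2}$ ($Y = \frac{1}{-6 + 4} = \frac{1}{-2} = - \frac{1}{2} \approx -0.5$)
$\left(Y + H{\left(1,S{\left(-5,-2 \right)} \right)}\right) \left(-13\right) = \left(- \frac{1}{2} - \left(5 - \left(-2 + 1\right)^{2}\right)\right) \left(-13\right) = \left(- \frac{1}{2} - \left(5 - \left(-1\right)^{2}\right)\right) \left(-13\right) = \left(- \frac{1}{2} + \left(-5 + 1\right)\right) \left(-13\right) = \left(- \frac{1}{2} - 4\right) \left(-13\right) = \left(- \frac{9}{2}\right) \left(-13\right) = \frac{117}{2}$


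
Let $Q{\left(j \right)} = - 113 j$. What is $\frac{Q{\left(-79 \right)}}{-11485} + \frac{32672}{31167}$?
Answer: $\frac{97010111}{357952995} \approx 0.27101$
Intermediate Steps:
$\frac{Q{\left(-79 \right)}}{-11485} + \frac{32672}{31167} = \frac{\left(-113\right) \left(-79\right)}{-11485} + \frac{32672}{31167} = 8927 \left(- \frac{1}{11485}\right) + 32672 \cdot \frac{1}{31167} = - \frac{8927}{11485} + \frac{32672}{31167} = \frac{97010111}{357952995}$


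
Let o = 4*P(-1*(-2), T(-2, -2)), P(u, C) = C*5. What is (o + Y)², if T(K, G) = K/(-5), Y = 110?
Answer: 13924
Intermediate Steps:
T(K, G) = -K/5 (T(K, G) = K*(-⅕) = -K/5)
P(u, C) = 5*C
o = 8 (o = 4*(5*(-⅕*(-2))) = 4*(5*(⅖)) = 4*2 = 8)
(o + Y)² = (8 + 110)² = 118² = 13924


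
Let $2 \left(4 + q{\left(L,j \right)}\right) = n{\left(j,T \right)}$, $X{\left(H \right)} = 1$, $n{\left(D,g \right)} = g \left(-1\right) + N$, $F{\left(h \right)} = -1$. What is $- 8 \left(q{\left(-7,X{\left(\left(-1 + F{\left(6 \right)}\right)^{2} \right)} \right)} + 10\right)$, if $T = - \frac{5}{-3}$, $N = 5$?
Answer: $- \frac{184}{3} \approx -61.333$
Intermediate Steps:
$T = \frac{5}{3}$ ($T = \left(-5\right) \left(- \frac{1}{3}\right) = \frac{5}{3} \approx 1.6667$)
$n{\left(D,g \right)} = 5 - g$ ($n{\left(D,g \right)} = g \left(-1\right) + 5 = - g + 5 = 5 - g$)
$q{\left(L,j \right)} = - \frac{7}{3}$ ($q{\left(L,j \right)} = -4 + \frac{5 - \frac{5}{3}}{2} = -4 + \frac{1}{2} \cdot \frac{10}{3} = -4 + \frac{5}{3} = - \frac{7}{3}$)
$- 8 \left(q{\left(-7,X{\left(\left(-1 + F{\left(6 \right)}\right)^{2} \right)} \right)} + 10\right) = - 8 \left(- \frac{7}{3} + 10\right) = \left(-8\right) \frac{23}{3} = - \frac{184}{3}$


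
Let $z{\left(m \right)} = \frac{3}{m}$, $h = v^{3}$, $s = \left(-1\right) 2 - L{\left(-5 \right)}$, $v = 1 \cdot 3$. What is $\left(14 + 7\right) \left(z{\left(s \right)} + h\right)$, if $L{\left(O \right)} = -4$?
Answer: $\frac{1197}{2} \approx 598.5$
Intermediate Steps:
$v = 3$
$s = 2$ ($s = \left(-1\right) 2 - -4 = -2 + 4 = 2$)
$h = 27$ ($h = 3^{3} = 27$)
$\left(14 + 7\right) \left(z{\left(s \right)} + h\right) = \left(14 + 7\right) \left(\frac{3}{2} + 27\right) = 21 \left(3 \cdot \frac{1}{2} + 27\right) = 21 \left(\frac{3}{2} + 27\right) = 21 \cdot \frac{57}{2} = \frac{1197}{2}$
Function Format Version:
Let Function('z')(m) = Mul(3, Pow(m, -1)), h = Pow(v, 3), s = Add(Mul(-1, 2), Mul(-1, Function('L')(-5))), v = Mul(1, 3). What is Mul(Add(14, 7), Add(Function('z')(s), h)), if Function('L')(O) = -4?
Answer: Rational(1197, 2) ≈ 598.50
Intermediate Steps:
v = 3
s = 2 (s = Add(Mul(-1, 2), Mul(-1, -4)) = Add(-2, 4) = 2)
h = 27 (h = Pow(3, 3) = 27)
Mul(Add(14, 7), Add(Function('z')(s), h)) = Mul(Add(14, 7), Add(Mul(3, Pow(2, -1)), 27)) = Mul(21, Add(Mul(3, Rational(1, 2)), 27)) = Mul(21, Add(Rational(3, 2), 27)) = Mul(21, Rational(57, 2)) = Rational(1197, 2)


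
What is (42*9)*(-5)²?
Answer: 9450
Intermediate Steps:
(42*9)*(-5)² = 378*25 = 9450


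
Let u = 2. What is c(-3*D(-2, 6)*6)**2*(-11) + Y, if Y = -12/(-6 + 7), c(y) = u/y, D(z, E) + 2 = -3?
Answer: -24311/2025 ≈ -12.005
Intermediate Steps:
D(z, E) = -5 (D(z, E) = -2 - 3 = -5)
c(y) = 2/y
Y = -12 (Y = -12/1 = -12*1 = -12)
c(-3*D(-2, 6)*6)**2*(-11) + Y = (2/((-3*(-5)*6)))**2*(-11) - 12 = (2/((15*6)))**2*(-11) - 12 = (2/90)**2*(-11) - 12 = (2*(1/90))**2*(-11) - 12 = (1/45)**2*(-11) - 12 = (1/2025)*(-11) - 12 = -11/2025 - 12 = -24311/2025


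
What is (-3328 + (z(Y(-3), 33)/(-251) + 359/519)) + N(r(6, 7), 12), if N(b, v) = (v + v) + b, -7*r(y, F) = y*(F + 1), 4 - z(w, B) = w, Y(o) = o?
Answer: -3018509012/911883 ≈ -3310.2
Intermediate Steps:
z(w, B) = 4 - w
r(y, F) = -y*(1 + F)/7 (r(y, F) = -y*(F + 1)/7 = -y*(1 + F)/7)
N(b, v) = b + 2*v (N(b, v) = 2*v + b = b + 2*v)
(-3328 + (z(Y(-3), 33)/(-251) + 359/519)) + N(r(6, 7), 12) = (-3328 + ((4 - 1*(-3))/(-251) + 359/519)) + (-⅐*6*(1 + 7) + 2*12) = (-3328 + ((4 + 3)*(-1/251) + 359*(1/519))) + (-⅐*6*8 + 24) = (-3328 + (7*(-1/251) + 359/519)) + (-48/7 + 24) = (-3328 + (-7/251 + 359/519)) + 120/7 = (-3328 + 86476/130269) + 120/7 = -433448756/130269 + 120/7 = -3018509012/911883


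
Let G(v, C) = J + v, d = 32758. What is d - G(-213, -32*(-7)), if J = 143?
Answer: 32828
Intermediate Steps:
G(v, C) = 143 + v
d - G(-213, -32*(-7)) = 32758 - (143 - 213) = 32758 - 1*(-70) = 32758 + 70 = 32828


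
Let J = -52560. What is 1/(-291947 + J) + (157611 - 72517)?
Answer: 29315478657/344507 ≈ 85094.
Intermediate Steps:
1/(-291947 + J) + (157611 - 72517) = 1/(-291947 - 52560) + (157611 - 72517) = 1/(-344507) + 85094 = -1/344507 + 85094 = 29315478657/344507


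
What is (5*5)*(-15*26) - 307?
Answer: -10057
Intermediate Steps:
(5*5)*(-15*26) - 307 = 25*(-390) - 307 = -9750 - 307 = -10057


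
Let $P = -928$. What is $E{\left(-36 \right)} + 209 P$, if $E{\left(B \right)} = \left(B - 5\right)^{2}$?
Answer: $-192271$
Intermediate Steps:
$E{\left(B \right)} = \left(-5 + B\right)^{2}$
$E{\left(-36 \right)} + 209 P = \left(-5 - 36\right)^{2} + 209 \left(-928\right) = \left(-41\right)^{2} - 193952 = 1681 - 193952 = -192271$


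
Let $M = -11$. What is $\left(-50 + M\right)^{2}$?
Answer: $3721$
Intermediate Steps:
$\left(-50 + M\right)^{2} = \left(-50 - 11\right)^{2} = \left(-61\right)^{2} = 3721$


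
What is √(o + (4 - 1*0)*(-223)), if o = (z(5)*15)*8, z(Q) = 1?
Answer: 2*I*√193 ≈ 27.785*I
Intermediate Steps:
o = 120 (o = (1*15)*8 = 15*8 = 120)
√(o + (4 - 1*0)*(-223)) = √(120 + (4 - 1*0)*(-223)) = √(120 + (4 + 0)*(-223)) = √(120 + 4*(-223)) = √(120 - 892) = √(-772) = 2*I*√193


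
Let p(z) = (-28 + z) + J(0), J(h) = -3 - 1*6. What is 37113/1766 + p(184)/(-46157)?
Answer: 1712765139/81513262 ≈ 21.012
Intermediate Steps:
J(h) = -9 (J(h) = -3 - 6 = -9)
p(z) = -37 + z (p(z) = (-28 + z) - 9 = -37 + z)
37113/1766 + p(184)/(-46157) = 37113/1766 + (-37 + 184)/(-46157) = 37113*(1/1766) + 147*(-1/46157) = 37113/1766 - 147/46157 = 1712765139/81513262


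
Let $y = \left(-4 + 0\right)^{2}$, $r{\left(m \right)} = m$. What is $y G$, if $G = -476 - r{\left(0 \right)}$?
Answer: $-7616$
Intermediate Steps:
$y = 16$ ($y = \left(-4\right)^{2} = 16$)
$G = -476$ ($G = -476 - 0 = -476 + 0 = -476$)
$y G = 16 \left(-476\right) = -7616$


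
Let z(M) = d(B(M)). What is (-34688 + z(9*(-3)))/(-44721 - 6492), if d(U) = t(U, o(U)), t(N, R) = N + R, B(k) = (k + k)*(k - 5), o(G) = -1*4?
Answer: 10988/17071 ≈ 0.64366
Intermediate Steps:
o(G) = -4
B(k) = 2*k*(-5 + k) (B(k) = (2*k)*(-5 + k) = 2*k*(-5 + k))
d(U) = -4 + U (d(U) = U - 4 = -4 + U)
z(M) = -4 + 2*M*(-5 + M)
(-34688 + z(9*(-3)))/(-44721 - 6492) = (-34688 + (-4 + 2*(9*(-3))*(-5 + 9*(-3))))/(-44721 - 6492) = (-34688 + (-4 + 2*(-27)*(-5 - 27)))/(-51213) = (-34688 + (-4 + 2*(-27)*(-32)))*(-1/51213) = (-34688 + (-4 + 1728))*(-1/51213) = (-34688 + 1724)*(-1/51213) = -32964*(-1/51213) = 10988/17071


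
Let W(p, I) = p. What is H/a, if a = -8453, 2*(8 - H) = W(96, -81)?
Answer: 40/8453 ≈ 0.0047321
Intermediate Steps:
H = -40 (H = 8 - 1/2*96 = 8 - 48 = -40)
H/a = -40/(-8453) = -40*(-1/8453) = 40/8453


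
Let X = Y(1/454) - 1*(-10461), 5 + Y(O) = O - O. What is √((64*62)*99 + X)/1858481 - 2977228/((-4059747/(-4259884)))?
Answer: -12682645921552/4059747 + 2*√100822/1858481 ≈ -3.1240e+6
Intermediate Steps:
Y(O) = -5 (Y(O) = -5 + (O - O) = -5 + 0 = -5)
X = 10456 (X = -5 - 1*(-10461) = -5 + 10461 = 10456)
√((64*62)*99 + X)/1858481 - 2977228/((-4059747/(-4259884))) = √((64*62)*99 + 10456)/1858481 - 2977228/((-4059747/(-4259884))) = √(3968*99 + 10456)*(1/1858481) - 2977228/((-4059747*(-1/4259884))) = √(392832 + 10456)*(1/1858481) - 2977228/4059747/4259884 = √403288*(1/1858481) - 2977228*4259884/4059747 = (2*√100822)*(1/1858481) - 12682645921552/4059747 = 2*√100822/1858481 - 12682645921552/4059747 = -12682645921552/4059747 + 2*√100822/1858481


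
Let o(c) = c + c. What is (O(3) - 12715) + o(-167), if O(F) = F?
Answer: -13046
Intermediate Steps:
o(c) = 2*c
(O(3) - 12715) + o(-167) = (3 - 12715) + 2*(-167) = -12712 - 334 = -13046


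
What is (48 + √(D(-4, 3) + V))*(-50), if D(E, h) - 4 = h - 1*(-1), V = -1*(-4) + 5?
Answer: -2400 - 50*√17 ≈ -2606.2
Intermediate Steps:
V = 9 (V = 4 + 5 = 9)
D(E, h) = 5 + h (D(E, h) = 4 + (h - 1*(-1)) = 4 + (h + 1) = 4 + (1 + h) = 5 + h)
(48 + √(D(-4, 3) + V))*(-50) = (48 + √((5 + 3) + 9))*(-50) = (48 + √(8 + 9))*(-50) = (48 + √17)*(-50) = -2400 - 50*√17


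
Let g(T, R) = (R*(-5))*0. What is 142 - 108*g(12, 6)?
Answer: 142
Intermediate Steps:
g(T, R) = 0 (g(T, R) = -5*R*0 = 0)
142 - 108*g(12, 6) = 142 - 108*0 = 142 + 0 = 142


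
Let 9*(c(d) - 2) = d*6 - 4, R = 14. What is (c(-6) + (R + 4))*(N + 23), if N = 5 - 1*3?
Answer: 3500/9 ≈ 388.89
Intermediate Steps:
N = 2 (N = 5 - 3 = 2)
c(d) = 14/9 + 2*d/3 (c(d) = 2 + (d*6 - 4)/9 = 2 + (6*d - 4)/9 = 2 + (-4 + 6*d)/9 = 2 + (-4/9 + 2*d/3) = 14/9 + 2*d/3)
(c(-6) + (R + 4))*(N + 23) = ((14/9 + (⅔)*(-6)) + (14 + 4))*(2 + 23) = ((14/9 - 4) + 18)*25 = (-22/9 + 18)*25 = (140/9)*25 = 3500/9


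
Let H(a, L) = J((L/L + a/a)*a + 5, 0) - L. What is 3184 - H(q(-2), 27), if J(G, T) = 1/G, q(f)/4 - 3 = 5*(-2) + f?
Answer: 215138/67 ≈ 3211.0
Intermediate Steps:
q(f) = -28 + 4*f (q(f) = 12 + 4*(5*(-2) + f) = 12 + 4*(-10 + f) = 12 + (-40 + 4*f) = -28 + 4*f)
J(G, T) = 1/G
H(a, L) = 1/(5 + 2*a) - L (H(a, L) = 1/((L/L + a/a)*a + 5) - L = 1/((1 + 1)*a + 5) - L = 1/(2*a + 5) - L = 1/(5 + 2*a) - L)
3184 - H(q(-2), 27) = 3184 - (1/(5 + 2*(-28 + 4*(-2))) - 1*27) = 3184 - (1/(5 + 2*(-28 - 8)) - 27) = 3184 - (1/(5 + 2*(-36)) - 27) = 3184 - (1/(5 - 72) - 27) = 3184 - (1/(-67) - 27) = 3184 - (-1/67 - 27) = 3184 - 1*(-1810/67) = 3184 + 1810/67 = 215138/67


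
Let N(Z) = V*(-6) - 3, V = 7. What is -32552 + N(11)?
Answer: -32597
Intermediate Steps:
N(Z) = -45 (N(Z) = 7*(-6) - 3 = -42 - 3 = -45)
-32552 + N(11) = -32552 - 45 = -32597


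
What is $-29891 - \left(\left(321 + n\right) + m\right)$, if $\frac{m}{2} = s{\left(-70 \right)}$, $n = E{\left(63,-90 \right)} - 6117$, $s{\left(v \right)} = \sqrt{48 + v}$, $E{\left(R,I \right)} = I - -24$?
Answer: $-24029 - 2 i \sqrt{22} \approx -24029.0 - 9.3808 i$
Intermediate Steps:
$E{\left(R,I \right)} = 24 + I$ ($E{\left(R,I \right)} = I + 24 = 24 + I$)
$n = -6183$ ($n = \left(24 - 90\right) - 6117 = -66 - 6117 = -6183$)
$m = 2 i \sqrt{22}$ ($m = 2 \sqrt{48 - 70} = 2 \sqrt{-22} = 2 i \sqrt{22} \approx 9.3808 i$)
$-29891 - \left(\left(321 + n\right) + m\right) = -29891 - \left(\left(321 - 6183\right) + 2 i \sqrt{22}\right) = -29891 - \left(-5862 + 2 i \sqrt{22}\right) = -29891 + \left(5862 - 2 i \sqrt{22}\right) = -24029 - 2 i \sqrt{22}$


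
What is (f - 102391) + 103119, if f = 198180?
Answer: 198908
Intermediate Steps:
(f - 102391) + 103119 = (198180 - 102391) + 103119 = 95789 + 103119 = 198908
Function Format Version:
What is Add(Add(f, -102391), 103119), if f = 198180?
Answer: 198908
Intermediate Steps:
Add(Add(f, -102391), 103119) = Add(Add(198180, -102391), 103119) = Add(95789, 103119) = 198908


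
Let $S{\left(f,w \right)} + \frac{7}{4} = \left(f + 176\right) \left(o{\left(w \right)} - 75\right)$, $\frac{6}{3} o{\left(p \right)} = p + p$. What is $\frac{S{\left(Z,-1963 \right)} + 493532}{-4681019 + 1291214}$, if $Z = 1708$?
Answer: $\frac{13384247}{13559220} \approx 0.9871$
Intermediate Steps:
$o{\left(p \right)} = p$ ($o{\left(p \right)} = \frac{p + p}{2} = \frac{2 p}{2} = p$)
$S{\left(f,w \right)} = - \frac{7}{4} + \left(-75 + w\right) \left(176 + f\right)$ ($S{\left(f,w \right)} = - \frac{7}{4} + \left(f + 176\right) \left(w - 75\right) = - \frac{7}{4} + \left(176 + f\right) \left(-75 + w\right) = - \frac{7}{4} + \left(-75 + w\right) \left(176 + f\right)$)
$\frac{S{\left(Z,-1963 \right)} + 493532}{-4681019 + 1291214} = \frac{\left(- \frac{52807}{4} - 128100 + 176 \left(-1963\right) + 1708 \left(-1963\right)\right) + 493532}{-4681019 + 1291214} = \frac{\left(- \frac{52807}{4} - 128100 - 345488 - 3352804\right) + 493532}{-3389805} = \left(- \frac{15358375}{4} + 493532\right) \left(- \frac{1}{3389805}\right) = \left(- \frac{13384247}{4}\right) \left(- \frac{1}{3389805}\right) = \frac{13384247}{13559220}$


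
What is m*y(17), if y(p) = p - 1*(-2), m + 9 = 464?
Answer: 8645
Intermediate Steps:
m = 455 (m = -9 + 464 = 455)
y(p) = 2 + p (y(p) = p + 2 = 2 + p)
m*y(17) = 455*(2 + 17) = 455*19 = 8645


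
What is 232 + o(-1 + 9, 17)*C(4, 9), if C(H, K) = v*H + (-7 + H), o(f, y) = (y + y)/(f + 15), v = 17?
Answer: 7546/23 ≈ 328.09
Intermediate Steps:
o(f, y) = 2*y/(15 + f) (o(f, y) = (2*y)/(15 + f) = 2*y/(15 + f))
C(H, K) = -7 + 18*H (C(H, K) = 17*H + (-7 + H) = -7 + 18*H)
232 + o(-1 + 9, 17)*C(4, 9) = 232 + (2*17/(15 + (-1 + 9)))*(-7 + 18*4) = 232 + (2*17/(15 + 8))*(-7 + 72) = 232 + (2*17/23)*65 = 232 + (2*17*(1/23))*65 = 232 + (34/23)*65 = 232 + 2210/23 = 7546/23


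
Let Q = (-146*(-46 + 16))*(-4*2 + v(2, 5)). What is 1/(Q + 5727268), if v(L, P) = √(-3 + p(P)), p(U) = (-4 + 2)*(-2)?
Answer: 1/5696608 ≈ 1.7554e-7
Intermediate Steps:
p(U) = 4 (p(U) = -2*(-2) = 4)
v(L, P) = 1 (v(L, P) = √(-3 + 4) = √1 = 1)
Q = -30660 (Q = (-146*(-46 + 16))*(-4*2 + 1) = (-146*(-30))*(-8 + 1) = 4380*(-7) = -30660)
1/(Q + 5727268) = 1/(-30660 + 5727268) = 1/5696608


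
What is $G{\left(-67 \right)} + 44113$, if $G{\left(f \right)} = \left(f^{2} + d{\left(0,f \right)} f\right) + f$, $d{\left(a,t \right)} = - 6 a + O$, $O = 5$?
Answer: $48200$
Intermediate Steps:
$d{\left(a,t \right)} = 5 - 6 a$ ($d{\left(a,t \right)} = - 6 a + 5 = 5 - 6 a$)
$G{\left(f \right)} = f^{2} + 6 f$ ($G{\left(f \right)} = \left(f^{2} + \left(5 - 0\right) f\right) + f = \left(f^{2} + \left(5 + 0\right) f\right) + f = \left(f^{2} + 5 f\right) + f = f^{2} + 6 f$)
$G{\left(-67 \right)} + 44113 = - 67 \left(6 - 67\right) + 44113 = \left(-67\right) \left(-61\right) + 44113 = 4087 + 44113 = 48200$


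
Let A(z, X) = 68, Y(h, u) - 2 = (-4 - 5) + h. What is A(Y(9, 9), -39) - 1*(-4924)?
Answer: 4992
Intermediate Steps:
Y(h, u) = -7 + h (Y(h, u) = 2 + ((-4 - 5) + h) = 2 + (-9 + h) = -7 + h)
A(Y(9, 9), -39) - 1*(-4924) = 68 - 1*(-4924) = 68 + 4924 = 4992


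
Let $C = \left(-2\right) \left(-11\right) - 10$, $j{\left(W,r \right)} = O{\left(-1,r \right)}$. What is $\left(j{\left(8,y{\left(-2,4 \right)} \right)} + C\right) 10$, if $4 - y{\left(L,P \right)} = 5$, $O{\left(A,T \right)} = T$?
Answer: $110$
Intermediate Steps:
$y{\left(L,P \right)} = -1$ ($y{\left(L,P \right)} = 4 - 5 = -1$)
$j{\left(W,r \right)} = r$
$C = 12$ ($C = 22 - 10 = 12$)
$\left(j{\left(8,y{\left(-2,4 \right)} \right)} + C\right) 10 = \left(-1 + 12\right) 10 = 11 \cdot 10 = 110$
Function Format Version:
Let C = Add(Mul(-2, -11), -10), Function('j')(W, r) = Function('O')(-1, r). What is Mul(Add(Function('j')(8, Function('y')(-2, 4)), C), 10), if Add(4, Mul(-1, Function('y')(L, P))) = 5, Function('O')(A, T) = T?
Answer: 110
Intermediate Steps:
Function('y')(L, P) = -1 (Function('y')(L, P) = Add(4, Mul(-1, 5)) = Add(4, -5) = -1)
Function('j')(W, r) = r
C = 12 (C = Add(22, -10) = 12)
Mul(Add(Function('j')(8, Function('y')(-2, 4)), C), 10) = Mul(Add(-1, 12), 10) = Mul(11, 10) = 110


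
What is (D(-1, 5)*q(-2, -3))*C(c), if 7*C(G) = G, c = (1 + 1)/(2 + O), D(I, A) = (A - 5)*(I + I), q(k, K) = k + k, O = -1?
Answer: 0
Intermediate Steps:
q(k, K) = 2*k
D(I, A) = 2*I*(-5 + A) (D(I, A) = (-5 + A)*(2*I) = 2*I*(-5 + A))
c = 2 (c = (1 + 1)/(2 - 1) = 2/1 = 2*1 = 2)
C(G) = G/7
(D(-1, 5)*q(-2, -3))*C(c) = ((2*(-1)*(-5 + 5))*(2*(-2)))*((1/7)*2) = ((2*(-1)*0)*(-4))*(2/7) = (0*(-4))*(2/7) = 0*(2/7) = 0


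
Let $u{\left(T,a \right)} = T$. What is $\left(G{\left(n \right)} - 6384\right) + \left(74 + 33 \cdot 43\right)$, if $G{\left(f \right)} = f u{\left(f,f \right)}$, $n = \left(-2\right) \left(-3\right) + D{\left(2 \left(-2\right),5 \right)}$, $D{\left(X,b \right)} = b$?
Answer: $-4770$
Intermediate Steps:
$n = 11$ ($n = \left(-2\right) \left(-3\right) + 5 = 6 + 5 = 11$)
$G{\left(f \right)} = f^{2}$ ($G{\left(f \right)} = f f = f^{2}$)
$\left(G{\left(n \right)} - 6384\right) + \left(74 + 33 \cdot 43\right) = \left(11^{2} - 6384\right) + \left(74 + 33 \cdot 43\right) = \left(121 - 6384\right) + \left(74 + 1419\right) = -6263 + 1493 = -4770$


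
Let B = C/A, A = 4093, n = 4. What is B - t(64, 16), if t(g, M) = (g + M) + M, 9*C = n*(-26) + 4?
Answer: -3536452/36837 ≈ -96.003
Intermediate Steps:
C = -100/9 (C = (4*(-26) + 4)/9 = (-104 + 4)/9 = (⅑)*(-100) = -100/9 ≈ -11.111)
t(g, M) = g + 2*M (t(g, M) = (M + g) + M = g + 2*M)
B = -100/36837 (B = -100/9/4093 = -100/9*1/4093 = -100/36837 ≈ -0.0027147)
B - t(64, 16) = -100/36837 - (64 + 2*16) = -100/36837 - (64 + 32) = -100/36837 - 1*96 = -100/36837 - 96 = -3536452/36837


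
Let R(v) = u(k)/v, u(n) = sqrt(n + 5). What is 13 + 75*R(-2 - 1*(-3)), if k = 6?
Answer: 13 + 75*sqrt(11) ≈ 261.75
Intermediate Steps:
u(n) = sqrt(5 + n)
R(v) = sqrt(11)/v (R(v) = sqrt(5 + 6)/v = sqrt(11)/v)
13 + 75*R(-2 - 1*(-3)) = 13 + 75*(sqrt(11)/(-2 - 1*(-3))) = 13 + 75*(sqrt(11)/(-2 + 3)) = 13 + 75*(sqrt(11)/1) = 13 + 75*(sqrt(11)*1) = 13 + 75*sqrt(11)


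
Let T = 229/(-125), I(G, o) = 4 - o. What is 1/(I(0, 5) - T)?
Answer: 125/104 ≈ 1.2019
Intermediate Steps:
T = -229/125 (T = 229*(-1/125) = -229/125 ≈ -1.8320)
1/(I(0, 5) - T) = 1/((4 - 1*5) - 1*(-229/125)) = 1/((4 - 5) + 229/125) = 1/(-1 + 229/125) = 1/(104/125) = 125/104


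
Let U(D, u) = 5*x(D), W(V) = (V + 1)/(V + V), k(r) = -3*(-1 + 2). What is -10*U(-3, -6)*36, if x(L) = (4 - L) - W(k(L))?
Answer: -12000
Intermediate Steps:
k(r) = -3 (k(r) = -3*1 = -3)
W(V) = (1 + V)/(2*V) (W(V) = (1 + V)/((2*V)) = (1 + V)*(1/(2*V)) = (1 + V)/(2*V))
x(L) = 11/3 - L (x(L) = (4 - L) - (1 - 3)/(2*(-3)) = (4 - L) - (-1)*(-2)/(2*3) = (4 - L) - 1*⅓ = (4 - L) - ⅓ = 11/3 - L)
U(D, u) = 55/3 - 5*D (U(D, u) = 5*(11/3 - D) = 55/3 - 5*D)
-10*U(-3, -6)*36 = -10*(55/3 - 5*(-3))*36 = -10*(55/3 + 15)*36 = -10*100/3*36 = -1000/3*36 = -12000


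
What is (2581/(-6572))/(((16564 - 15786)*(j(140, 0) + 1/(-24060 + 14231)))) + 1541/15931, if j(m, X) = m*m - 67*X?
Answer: 1517906703749045525/15692263553476308504 ≈ 0.096730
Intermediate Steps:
j(m, X) = m² - 67*X
(2581/(-6572))/(((16564 - 15786)*(j(140, 0) + 1/(-24060 + 14231)))) + 1541/15931 = (2581/(-6572))/(((16564 - 15786)*((140² - 67*0) + 1/(-24060 + 14231)))) + 1541/15931 = (2581*(-1/6572))/((778*((19600 + 0) + 1/(-9829)))) + 1541*(1/15931) = -2581*1/(778*(19600 - 1/9829))/6572 + 1541/15931 = -2581/(6572*(778*(192648399/9829))) + 1541/15931 = -2581/(6572*149880454422/9829) + 1541/15931 = -2581/6572*9829/149880454422 + 1541/15931 = -25368649/985014346461384 + 1541/15931 = 1517906703749045525/15692263553476308504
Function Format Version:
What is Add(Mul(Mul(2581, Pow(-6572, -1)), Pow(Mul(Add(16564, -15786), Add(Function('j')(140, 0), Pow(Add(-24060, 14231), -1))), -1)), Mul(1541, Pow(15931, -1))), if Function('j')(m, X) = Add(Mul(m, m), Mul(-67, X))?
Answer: Rational(1517906703749045525, 15692263553476308504) ≈ 0.096730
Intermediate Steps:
Function('j')(m, X) = Add(Pow(m, 2), Mul(-67, X))
Add(Mul(Mul(2581, Pow(-6572, -1)), Pow(Mul(Add(16564, -15786), Add(Function('j')(140, 0), Pow(Add(-24060, 14231), -1))), -1)), Mul(1541, Pow(15931, -1))) = Add(Mul(Mul(2581, Pow(-6572, -1)), Pow(Mul(Add(16564, -15786), Add(Add(Pow(140, 2), Mul(-67, 0)), Pow(Add(-24060, 14231), -1))), -1)), Mul(1541, Pow(15931, -1))) = Add(Mul(Mul(2581, Rational(-1, 6572)), Pow(Mul(778, Add(Add(19600, 0), Pow(-9829, -1))), -1)), Mul(1541, Rational(1, 15931))) = Add(Mul(Rational(-2581, 6572), Pow(Mul(778, Add(19600, Rational(-1, 9829))), -1)), Rational(1541, 15931)) = Add(Mul(Rational(-2581, 6572), Pow(Mul(778, Rational(192648399, 9829)), -1)), Rational(1541, 15931)) = Add(Mul(Rational(-2581, 6572), Pow(Rational(149880454422, 9829), -1)), Rational(1541, 15931)) = Add(Mul(Rational(-2581, 6572), Rational(9829, 149880454422)), Rational(1541, 15931)) = Add(Rational(-25368649, 985014346461384), Rational(1541, 15931)) = Rational(1517906703749045525, 15692263553476308504)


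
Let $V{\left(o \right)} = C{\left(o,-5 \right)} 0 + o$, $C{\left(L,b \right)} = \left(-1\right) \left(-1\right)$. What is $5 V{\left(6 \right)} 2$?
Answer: $60$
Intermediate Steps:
$C{\left(L,b \right)} = 1$
$V{\left(o \right)} = o$ ($V{\left(o \right)} = 1 \cdot 0 + o = 0 + o = o$)
$5 V{\left(6 \right)} 2 = 5 \cdot 6 \cdot 2 = 30 \cdot 2 = 60$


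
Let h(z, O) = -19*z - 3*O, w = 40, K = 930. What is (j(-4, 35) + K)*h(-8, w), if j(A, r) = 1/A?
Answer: 29752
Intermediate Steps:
(j(-4, 35) + K)*h(-8, w) = (1/(-4) + 930)*(-19*(-8) - 3*40) = (-¼ + 930)*(152 - 120) = (3719/4)*32 = 29752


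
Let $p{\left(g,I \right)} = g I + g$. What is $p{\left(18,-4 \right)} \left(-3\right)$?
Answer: $162$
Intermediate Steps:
$p{\left(g,I \right)} = g + I g$ ($p{\left(g,I \right)} = I g + g = g + I g$)
$p{\left(18,-4 \right)} \left(-3\right) = 18 \left(1 - 4\right) \left(-3\right) = 18 \left(-3\right) \left(-3\right) = \left(-54\right) \left(-3\right) = 162$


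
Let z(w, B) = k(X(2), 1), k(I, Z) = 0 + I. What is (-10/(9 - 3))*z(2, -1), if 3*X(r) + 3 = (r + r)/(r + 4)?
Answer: 35/27 ≈ 1.2963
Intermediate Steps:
X(r) = -1 + 2*r/(3*(4 + r)) (X(r) = -1 + ((r + r)/(r + 4))/3 = -1 + ((2*r)/(4 + r))/3 = -1 + (2*r/(4 + r))/3 = -1 + 2*r/(3*(4 + r)))
k(I, Z) = I
z(w, B) = -7/9 (z(w, B) = (-12 - 1*2)/(3*(4 + 2)) = (⅓)*(-12 - 2)/6 = (⅓)*(⅙)*(-14) = -7/9)
(-10/(9 - 3))*z(2, -1) = -10/(9 - 3)*(-7/9) = -10/6*(-7/9) = -10*⅙*(-7/9) = -5/3*(-7/9) = 35/27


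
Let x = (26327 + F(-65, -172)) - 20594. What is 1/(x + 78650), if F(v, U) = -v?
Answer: 1/84448 ≈ 1.1842e-5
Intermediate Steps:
x = 5798 (x = (26327 - 1*(-65)) - 20594 = (26327 + 65) - 20594 = 26392 - 20594 = 5798)
1/(x + 78650) = 1/(5798 + 78650) = 1/84448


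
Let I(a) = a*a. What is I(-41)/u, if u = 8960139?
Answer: 1681/8960139 ≈ 0.00018761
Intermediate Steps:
I(a) = a²
I(-41)/u = (-41)²/8960139 = 1681*(1/8960139) = 1681/8960139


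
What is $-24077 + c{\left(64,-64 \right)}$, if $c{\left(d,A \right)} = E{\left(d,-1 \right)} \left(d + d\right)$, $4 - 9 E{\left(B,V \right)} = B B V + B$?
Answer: $\frac{299915}{9} \approx 33324.0$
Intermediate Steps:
$E{\left(B,V \right)} = \frac{4}{9} - \frac{B}{9} - \frac{V B^{2}}{9}$ ($E{\left(B,V \right)} = \frac{4}{9} - \frac{B B V + B}{9} = \frac{4}{9} - \frac{B^{2} V + B}{9} = \frac{4}{9} - \frac{V B^{2} + B}{9} = \frac{4}{9} - \frac{B + V B^{2}}{9} = \frac{4}{9} - \left(\frac{B}{9} + \frac{V B^{2}}{9}\right) = \frac{4}{9} - \frac{B}{9} - \frac{V B^{2}}{9}$)
$c{\left(d,A \right)} = 2 d \left(\frac{4}{9} - \frac{d}{9} + \frac{d^{2}}{9}\right)$ ($c{\left(d,A \right)} = \left(\frac{4}{9} - \frac{d}{9} - - \frac{d^{2}}{9}\right) \left(d + d\right) = \left(\frac{4}{9} - \frac{d}{9} + \frac{d^{2}}{9}\right) 2 d = 2 d \left(\frac{4}{9} - \frac{d}{9} + \frac{d^{2}}{9}\right)$)
$-24077 + c{\left(64,-64 \right)} = -24077 + \frac{2}{9} \cdot 64 \left(4 + 64^{2} - 64\right) = -24077 + \frac{2}{9} \cdot 64 \left(4 + 4096 - 64\right) = -24077 + \frac{2}{9} \cdot 64 \cdot 4036 = -24077 + \frac{516608}{9} = \frac{299915}{9}$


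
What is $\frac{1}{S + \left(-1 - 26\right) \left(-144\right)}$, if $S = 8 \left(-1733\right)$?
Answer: $- \frac{1}{9976} \approx -0.00010024$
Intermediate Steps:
$S = -13864$
$\frac{1}{S + \left(-1 - 26\right) \left(-144\right)} = \frac{1}{-13864 + \left(-1 - 26\right) \left(-144\right)} = \frac{1}{-13864 - -3888} = \frac{1}{-13864 + 3888} = \frac{1}{-9976} = - \frac{1}{9976}$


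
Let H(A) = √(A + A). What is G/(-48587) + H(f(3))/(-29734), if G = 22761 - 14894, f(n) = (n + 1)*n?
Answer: -7867/48587 - √6/14867 ≈ -0.16208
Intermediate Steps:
f(n) = n*(1 + n) (f(n) = (1 + n)*n = n*(1 + n))
H(A) = √2*√A (H(A) = √(2*A) = √2*√A)
G = 7867
G/(-48587) + H(f(3))/(-29734) = 7867/(-48587) + (√2*√(3*(1 + 3)))/(-29734) = 7867*(-1/48587) + (√2*√(3*4))*(-1/29734) = -7867/48587 + (√2*√12)*(-1/29734) = -7867/48587 + (√2*(2*√3))*(-1/29734) = -7867/48587 + (2*√6)*(-1/29734) = -7867/48587 - √6/14867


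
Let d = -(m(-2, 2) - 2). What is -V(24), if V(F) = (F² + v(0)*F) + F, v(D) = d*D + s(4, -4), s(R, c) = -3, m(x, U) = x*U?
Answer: -528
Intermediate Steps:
m(x, U) = U*x
d = 6 (d = -(2*(-2) - 2) = -(-4 - 2) = -1*(-6) = 6)
v(D) = -3 + 6*D (v(D) = 6*D - 3 = -3 + 6*D)
V(F) = F² - 2*F (V(F) = (F² + (-3 + 6*0)*F) + F = (F² + (-3 + 0)*F) + F = (F² - 3*F) + F = F² - 2*F)
-V(24) = -24*(-2 + 24) = -24*22 = -1*528 = -528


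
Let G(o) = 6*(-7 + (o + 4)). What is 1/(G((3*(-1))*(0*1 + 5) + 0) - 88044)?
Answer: -1/88152 ≈ -1.1344e-5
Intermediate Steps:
G(o) = -18 + 6*o (G(o) = 6*(-7 + (4 + o)) = 6*(-3 + o) = -18 + 6*o)
1/(G((3*(-1))*(0*1 + 5) + 0) - 88044) = 1/((-18 + 6*((3*(-1))*(0*1 + 5) + 0)) - 88044) = 1/((-18 + 6*(-3*(0 + 5) + 0)) - 88044) = 1/((-18 + 6*(-3*5 + 0)) - 88044) = 1/((-18 + 6*(-15 + 0)) - 88044) = 1/((-18 + 6*(-15)) - 88044) = 1/((-18 - 90) - 88044) = 1/(-108 - 88044) = 1/(-88152) = -1/88152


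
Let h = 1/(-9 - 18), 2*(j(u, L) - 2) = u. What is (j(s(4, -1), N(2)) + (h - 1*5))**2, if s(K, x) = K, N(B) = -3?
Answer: 784/729 ≈ 1.0754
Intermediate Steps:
j(u, L) = 2 + u/2
h = -1/27 (h = 1/(-27) = -1/27 ≈ -0.037037)
(j(s(4, -1), N(2)) + (h - 1*5))**2 = ((2 + (1/2)*4) + (-1/27 - 1*5))**2 = ((2 + 2) + (-1/27 - 5))**2 = (4 - 136/27)**2 = (-28/27)**2 = 784/729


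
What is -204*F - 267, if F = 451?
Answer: -92271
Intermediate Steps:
-204*F - 267 = -204*451 - 267 = -92004 - 267 = -92271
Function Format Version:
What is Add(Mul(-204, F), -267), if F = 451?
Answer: -92271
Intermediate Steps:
Add(Mul(-204, F), -267) = Add(Mul(-204, 451), -267) = Add(-92004, -267) = -92271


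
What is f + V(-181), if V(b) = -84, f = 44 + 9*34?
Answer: 266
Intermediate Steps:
f = 350 (f = 44 + 306 = 350)
f + V(-181) = 350 - 84 = 266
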